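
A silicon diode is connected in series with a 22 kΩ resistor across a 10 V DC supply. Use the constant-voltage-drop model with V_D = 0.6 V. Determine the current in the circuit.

KVL around the loop: 10 = V_D + I·R = 0.6 + I × 22 kΩ.
So I = (10 − 0.6) / 22 kΩ = 9.4 / 22 = 0.427 mA.

I ≈ 0.43 mA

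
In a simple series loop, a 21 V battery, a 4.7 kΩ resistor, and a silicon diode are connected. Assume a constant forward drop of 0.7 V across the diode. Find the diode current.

I ≈ 4.3 mA

KVL around the loop: 21 = V_D + I·R = 0.7 + I × 4.7 kΩ.
So I = (21 − 0.7) / 4.7 kΩ = 20.3 / 4.7 = 4.32 mA.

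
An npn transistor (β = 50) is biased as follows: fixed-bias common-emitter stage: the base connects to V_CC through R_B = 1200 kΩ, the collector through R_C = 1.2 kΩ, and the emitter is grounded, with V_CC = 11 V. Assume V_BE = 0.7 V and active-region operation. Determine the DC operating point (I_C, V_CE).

I_C ≈ 0.43 mA, V_CE ≈ 10 V

Base loop: V_CC = I_B·R_B + V_BE, so I_B = (11 − 0.7)/1200 kΩ = 0.00858 mA.
In the active region I_C = β·I_B = 50 × 0.00858 = 0.429 mA.
Collector loop: V_CE = V_CC − I_C·R_C = 11 − 0.429×1.2 = 10.5 V.
Since V_CE = 10.5 V > V_CE(sat) ≈ 0.2 V, the transistor is in the active region as assumed.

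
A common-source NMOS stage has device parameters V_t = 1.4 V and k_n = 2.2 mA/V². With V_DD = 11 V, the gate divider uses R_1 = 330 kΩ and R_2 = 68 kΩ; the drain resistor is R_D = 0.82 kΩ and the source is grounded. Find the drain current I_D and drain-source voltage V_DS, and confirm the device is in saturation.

V_G = V_DD·R_2/(R_1+R_2) = 11×68/398 = 1.88 V. With the source grounded, V_GS = V_G = 1.88 V.
Assume saturation: I_D = (k_n/2)(V_GS − V_t)² = (2.2/2)×(1.88 − 1.4)² = 1.1×0.479² = 0.253 mA.
V_DS = V_DD − I_D·R_D = 11 − 0.253×0.82 = 10.8 V.
Saturation requires V_DS ≥ V_GS − V_t = 0.479 V; 10.8 ≥ 0.479 ✓.

I_D ≈ 0.25 mA, V_DS ≈ 11 V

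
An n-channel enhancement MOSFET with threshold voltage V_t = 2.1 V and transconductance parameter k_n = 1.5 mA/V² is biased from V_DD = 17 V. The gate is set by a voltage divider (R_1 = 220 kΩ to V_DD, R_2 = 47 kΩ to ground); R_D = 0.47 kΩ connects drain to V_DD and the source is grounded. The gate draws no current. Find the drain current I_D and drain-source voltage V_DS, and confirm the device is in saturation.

V_G = V_DD·R_2/(R_1+R_2) = 17×47/267 = 2.99 V. With the source grounded, V_GS = V_G = 2.99 V.
Assume saturation: I_D = (k_n/2)(V_GS − V_t)² = (1.5/2)×(2.99 − 2.1)² = 0.75×0.893² = 0.597 mA.
V_DS = V_DD − I_D·R_D = 17 − 0.597×0.47 = 16.7 V.
Saturation requires V_DS ≥ V_GS − V_t = 0.893 V; 16.7 ≥ 0.893 ✓.

I_D ≈ 0.6 mA, V_DS ≈ 17 V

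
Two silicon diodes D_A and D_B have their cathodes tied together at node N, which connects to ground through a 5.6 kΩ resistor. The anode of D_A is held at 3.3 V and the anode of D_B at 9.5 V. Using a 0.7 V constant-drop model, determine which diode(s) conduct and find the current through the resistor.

Assume both conduct. Then node N would need to be at both 3.3−0.7 = 2.6 V and 9.5−0.7 = 8.8 V, which is impossible.
Assume only D_B conducts: V_N = 9.5 − 0.7 = 8.8 V, so I_R = 8.8/5.6 = 1.57 mA.
Check D_A: its anode-to-cathode voltage is 3.3 − 8.8 = -5.5 V < 0.7 V, so it is off. The assumption is consistent.

Only D_B conducts; I_R ≈ 1.6 mA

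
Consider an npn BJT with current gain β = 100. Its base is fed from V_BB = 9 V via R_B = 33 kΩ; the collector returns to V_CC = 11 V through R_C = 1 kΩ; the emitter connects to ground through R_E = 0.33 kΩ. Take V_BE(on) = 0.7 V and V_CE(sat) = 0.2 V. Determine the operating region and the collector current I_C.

Assume active: I_B = (9 − 0.7)/(33 + 101×0.33) = 0.125 mA, I_C = β·I_B = 12.5 mA.
Then V_CE = 11 − 12.5×1 − 12.6×0.33 = -5.68 V < 0.2 V — the active assumption fails.
Re-solve with V_CE = 0.2 V. KCL at the emitter: V_E/R_E = (V_BB−0.7−V_E)/R_B + (V_CC−0.2−V_E)/R_C, giving V_E = 2.72 V.
I_C = (V_CC − 0.2 − V_E)/R_C = (10.8 − 2.72)/1 = 8.08 mA.
Check: I_B = (8.3 − 2.72)/33 = 0.169 mA, and β·I_B = 16.9 mA > I_C, confirming saturation.

saturation; I_C ≈ 8.1 mA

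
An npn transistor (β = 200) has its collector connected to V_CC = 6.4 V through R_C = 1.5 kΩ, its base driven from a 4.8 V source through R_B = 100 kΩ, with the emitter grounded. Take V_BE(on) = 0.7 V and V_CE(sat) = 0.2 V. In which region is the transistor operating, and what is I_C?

saturation; I_C ≈ 4.1 mA

Assume active: I_B = (4.8 − 0.7)/100 = 0.041 mA, giving I_C = β·I_B = 8.2 mA.
But then V_CE = 6.4 − 8.2×1.5 = -5.9 V < V_CE(sat) = 0.2 V — impossible in the active region.
So the transistor is saturated. With V_CE = 0.2 V, I_C = (V_CC − 0.2)/R_C = 6.2/1.5 = 4.13 mA.
Check: β·I_B = 8.2 mA > I_C = 4.13 mA, confirming saturation.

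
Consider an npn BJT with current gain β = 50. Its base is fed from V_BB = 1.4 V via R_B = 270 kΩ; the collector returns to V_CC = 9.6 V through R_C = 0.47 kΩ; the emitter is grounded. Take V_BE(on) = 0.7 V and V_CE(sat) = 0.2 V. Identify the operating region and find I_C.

active; I_C ≈ 0.13 mA

Assume active. Base-emitter loop: I_B = (V_BB − V_BE)/R_B = (1.4 − 0.7)/270 = 0.00259 mA.
I_C = β·I_B = 50×0.00259 = 0.13 mA.
V_CE = V_CC − I_C·R_C = 9.6 − 0.13×0.47 = 9.54 V > V_CE(sat), so the active-region assumption holds.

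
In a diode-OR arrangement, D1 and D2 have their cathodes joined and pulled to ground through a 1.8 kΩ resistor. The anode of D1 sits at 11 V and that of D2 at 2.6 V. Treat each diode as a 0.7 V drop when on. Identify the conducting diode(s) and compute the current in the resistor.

Assume both conduct. Then node N would need to be at both 11−0.7 = 10.3 V and 2.6−0.7 = 1.9 V, which is impossible.
Assume only D1 conducts: V_N = 11 − 0.7 = 10.3 V, so I_R = 10.3/1.8 = 5.72 mA.
Check D2: its anode-to-cathode voltage is 2.6 − 10.3 = -7.7 V < 0.7 V, so it is off. The assumption is consistent.

Only D1 conducts; I_R ≈ 5.7 mA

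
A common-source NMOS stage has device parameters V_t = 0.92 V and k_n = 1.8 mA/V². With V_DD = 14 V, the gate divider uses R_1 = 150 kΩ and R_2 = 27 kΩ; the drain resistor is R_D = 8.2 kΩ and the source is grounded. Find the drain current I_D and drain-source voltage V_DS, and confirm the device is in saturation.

V_G = V_DD·R_2/(R_1+R_2) = 14×27/177 = 2.14 V. With the source grounded, V_GS = V_G = 2.14 V.
Assume saturation: I_D = (k_n/2)(V_GS − V_t)² = (1.8/2)×(2.14 − 0.92)² = 0.9×1.22² = 1.33 mA.
V_DS = V_DD − I_D·R_D = 14 − 1.33×8.2 = 3.09 V.
Saturation requires V_DS ≥ V_GS − V_t = 1.22 V; 3.09 ≥ 1.22 ✓.

I_D ≈ 1.3 mA, V_DS ≈ 3.1 V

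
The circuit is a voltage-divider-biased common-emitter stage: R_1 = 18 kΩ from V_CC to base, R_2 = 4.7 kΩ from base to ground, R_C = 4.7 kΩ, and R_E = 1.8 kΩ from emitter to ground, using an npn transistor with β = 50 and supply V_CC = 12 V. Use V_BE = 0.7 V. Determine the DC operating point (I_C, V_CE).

I_C ≈ 0.93 mA, V_CE ≈ 5.9 V

Thevenize the base divider: V_Th = V_CC·R_2/(R_1+R_2) = 12×4.7/22.7 = 2.48 V, R_Th = R_1‖R_2 = 3.73 kΩ.
Base-emitter loop: V_Th = I_B·R_Th + V_BE + (β+1)I_B·R_E, so I_B = (2.48 − 0.7) / (3.73 + 51×1.8) = 0.0187 mA.
I_C = β·I_B = 50×0.0187 = 0.934 mA, and I_E = (β+1)I_B = 0.953 mA.
V_CE = V_CC − I_C·R_C − I_E·R_E = 12 − 0.934×4.7 − 0.953×1.8 = 5.89 V.
V_CE = 5.89 V > 0.2 V confirms active-region operation.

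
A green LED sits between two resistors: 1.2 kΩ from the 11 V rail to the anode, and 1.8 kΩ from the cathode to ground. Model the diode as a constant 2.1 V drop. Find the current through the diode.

I ≈ 3 mA

The two resistors are in series with the diode, so KVL gives 11 = I·1.2 + 2.1 + I·1.8.
I = (11 − 2.1) / (1.2 + 1.8) kΩ = 8.9 / 3 = 2.97 mA.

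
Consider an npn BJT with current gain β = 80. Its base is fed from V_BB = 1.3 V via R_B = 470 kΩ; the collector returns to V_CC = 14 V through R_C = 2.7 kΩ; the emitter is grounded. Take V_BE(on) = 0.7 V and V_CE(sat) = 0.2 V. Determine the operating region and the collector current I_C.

Assume active. Base-emitter loop: I_B = (V_BB − V_BE)/R_B = (1.3 − 0.7)/470 = 0.00128 mA.
I_C = β·I_B = 80×0.00128 = 0.102 mA.
V_CE = V_CC − I_C·R_C = 14 − 0.102×2.7 = 13.7 V > V_CE(sat), so the active-region assumption holds.

active; I_C ≈ 0.1 mA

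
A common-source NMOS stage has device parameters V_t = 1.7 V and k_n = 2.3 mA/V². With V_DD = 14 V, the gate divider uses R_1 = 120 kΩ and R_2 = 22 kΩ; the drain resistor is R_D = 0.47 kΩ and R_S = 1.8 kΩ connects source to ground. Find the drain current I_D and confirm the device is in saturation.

V_G = V_DD·R_2/(R_1+R_2) = 14×22/142 = 2.17 V.
Assume saturation: I_D = (k_n/2)(V_GS − V_t)² with V_GS = V_G − I_D·R_S = 2.17 − 1.8·I_D.
Substituting gives 3.73·I_D² − 2.94·I_D + 0.253 = 0, with roots I_D = 0.0982 or 0.691 mA.
The root I_D = 0.691 mA gives V_GS = 0.925 V ≤ V_t, so take I_D = 0.0982 mA.
Then V_GS = 1.99 V and V_DS = V_DD − I_D(R_D+R_S) = 14 − 0.0982×2.27 = 13.8 V.
Saturation requires V_DS ≥ V_GS − V_t = 0.292 V; 13.8 ≥ 0.292 ✓.

I_D ≈ 0.098 mA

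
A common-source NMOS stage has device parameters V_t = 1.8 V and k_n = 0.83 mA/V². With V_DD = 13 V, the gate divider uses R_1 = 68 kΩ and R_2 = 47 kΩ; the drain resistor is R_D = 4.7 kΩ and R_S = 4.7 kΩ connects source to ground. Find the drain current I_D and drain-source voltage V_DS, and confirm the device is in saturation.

V_G = V_DD·R_2/(R_1+R_2) = 13×47/115 = 5.31 V.
Assume saturation: I_D = (k_n/2)(V_GS − V_t)² with V_GS = V_G − I_D·R_S = 5.31 − 4.7·I_D.
Substituting gives 9.17·I_D² − 14.7·I_D + 5.12 = 0, with roots I_D = 0.511 or 1.09 mA.
The root I_D = 1.09 mA gives V_GS = 0.177 V ≤ V_t, so take I_D = 0.511 mA.
Then V_GS = 2.91 V and V_DS = V_DD − I_D(R_D+R_S) = 13 − 0.511×9.4 = 8.19 V.
Saturation requires V_DS ≥ V_GS − V_t = 1.11 V; 8.19 ≥ 1.11 ✓.

I_D ≈ 0.51 mA, V_DS ≈ 8.2 V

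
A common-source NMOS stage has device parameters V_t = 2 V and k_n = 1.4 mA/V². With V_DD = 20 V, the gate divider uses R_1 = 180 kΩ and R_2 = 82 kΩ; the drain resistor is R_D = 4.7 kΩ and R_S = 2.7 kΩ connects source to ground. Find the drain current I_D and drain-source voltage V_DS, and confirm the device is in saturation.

I_D ≈ 1.1 mA, V_DS ≈ 12 V

V_G = V_DD·R_2/(R_1+R_2) = 20×82/262 = 6.26 V.
Assume saturation: I_D = (k_n/2)(V_GS − V_t)² with V_GS = V_G − I_D·R_S = 6.26 − 2.7·I_D.
Substituting gives 5.1·I_D² − 17.1·I_D + 12.7 = 0, with roots I_D = 1.11 or 2.24 mA.
The root I_D = 2.24 mA gives V_GS = 0.211 V ≤ V_t, so take I_D = 1.11 mA.
Then V_GS = 3.26 V and V_DS = V_DD − I_D(R_D+R_S) = 20 − 1.11×7.4 = 11.8 V.
Saturation requires V_DS ≥ V_GS − V_t = 1.26 V; 11.8 ≥ 1.26 ✓.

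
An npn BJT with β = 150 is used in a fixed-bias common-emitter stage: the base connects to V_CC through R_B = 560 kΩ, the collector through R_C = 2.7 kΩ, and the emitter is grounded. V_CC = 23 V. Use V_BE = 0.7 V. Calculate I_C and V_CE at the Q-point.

Base loop: V_CC = I_B·R_B + V_BE, so I_B = (23 − 0.7)/560 kΩ = 0.0398 mA.
In the active region I_C = β·I_B = 150 × 0.0398 = 5.97 mA.
Collector loop: V_CE = V_CC − I_C·R_C = 23 − 5.97×2.7 = 6.87 V.
Since V_CE = 6.87 V > V_CE(sat) ≈ 0.2 V, the transistor is in the active region as assumed.

I_C ≈ 6 mA, V_CE ≈ 6.9 V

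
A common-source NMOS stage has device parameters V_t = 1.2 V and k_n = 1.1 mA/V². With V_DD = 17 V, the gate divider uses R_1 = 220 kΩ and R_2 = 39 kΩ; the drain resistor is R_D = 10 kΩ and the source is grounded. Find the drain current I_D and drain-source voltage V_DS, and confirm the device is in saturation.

I_D ≈ 1 mA, V_DS ≈ 6.8 V

V_G = V_DD·R_2/(R_1+R_2) = 17×39/259 = 2.56 V. With the source grounded, V_GS = V_G = 2.56 V.
Assume saturation: I_D = (k_n/2)(V_GS − V_t)² = (1.1/2)×(2.56 − 1.2)² = 0.55×1.36² = 1.02 mA.
V_DS = V_DD − I_D·R_D = 17 − 1.02×10 = 6.83 V.
Saturation requires V_DS ≥ V_GS − V_t = 1.36 V; 6.83 ≥ 1.36 ✓.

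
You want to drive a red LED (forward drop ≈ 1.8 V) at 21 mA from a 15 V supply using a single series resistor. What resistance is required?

R ≈ 0.63 kΩ

The resistor drops V_S − V_D = 15 − 1.8 = 13.2 V at 21 mA.
R = 13.2 V / 21 mA = 0.629 kΩ.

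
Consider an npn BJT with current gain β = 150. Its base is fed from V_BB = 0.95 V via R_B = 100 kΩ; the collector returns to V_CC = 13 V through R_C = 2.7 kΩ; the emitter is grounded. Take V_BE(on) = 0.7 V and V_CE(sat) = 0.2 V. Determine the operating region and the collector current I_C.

Assume active. Base-emitter loop: I_B = (V_BB − V_BE)/R_B = (0.95 − 0.7)/100 = 0.0025 mA.
I_C = β·I_B = 150×0.0025 = 0.375 mA.
V_CE = V_CC − I_C·R_C = 13 − 0.375×2.7 = 12 V > V_CE(sat), so the active-region assumption holds.

active; I_C ≈ 0.38 mA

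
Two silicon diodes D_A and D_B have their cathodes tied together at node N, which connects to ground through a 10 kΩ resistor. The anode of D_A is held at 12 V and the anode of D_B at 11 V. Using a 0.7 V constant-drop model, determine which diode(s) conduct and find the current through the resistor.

Assume both conduct. Then node N would need to be at both 12−0.7 = 11.3 V and 11−0.7 = 10.3 V, which is impossible.
Assume only D_A conducts: V_N = 12 − 0.7 = 11.3 V, so I_R = 11.3/10 = 1.13 mA.
Check D_B: its anode-to-cathode voltage is 11 − 11.3 = -0.3 V < 0.7 V, so it is off. The assumption is consistent.

Only D_A conducts; I_R ≈ 1.1 mA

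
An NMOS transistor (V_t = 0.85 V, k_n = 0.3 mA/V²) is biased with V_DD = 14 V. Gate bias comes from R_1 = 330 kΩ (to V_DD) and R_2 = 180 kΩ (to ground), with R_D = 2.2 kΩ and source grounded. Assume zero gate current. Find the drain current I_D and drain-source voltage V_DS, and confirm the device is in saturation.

I_D ≈ 2.5 mA, V_DS ≈ 8.5 V

V_G = V_DD·R_2/(R_1+R_2) = 14×180/510 = 4.94 V. With the source grounded, V_GS = V_G = 4.94 V.
Assume saturation: I_D = (k_n/2)(V_GS − V_t)² = (0.3/2)×(4.94 − 0.85)² = 0.15×4.09² = 2.51 mA.
V_DS = V_DD − I_D·R_D = 14 − 2.51×2.2 = 8.48 V.
Saturation requires V_DS ≥ V_GS − V_t = 4.09 V; 8.48 ≥ 4.09 ✓.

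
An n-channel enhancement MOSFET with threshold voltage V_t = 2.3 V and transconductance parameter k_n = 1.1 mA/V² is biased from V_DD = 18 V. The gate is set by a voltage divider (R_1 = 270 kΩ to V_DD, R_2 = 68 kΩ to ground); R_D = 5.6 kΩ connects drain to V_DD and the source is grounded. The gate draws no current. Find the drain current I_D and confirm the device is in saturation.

V_G = V_DD·R_2/(R_1+R_2) = 18×68/338 = 3.62 V. With the source grounded, V_GS = V_G = 3.62 V.
Assume saturation: I_D = (k_n/2)(V_GS − V_t)² = (1.1/2)×(3.62 − 2.3)² = 0.55×1.32² = 0.96 mA.
V_DS = V_DD − I_D·R_D = 18 − 0.96×5.6 = 12.6 V.
Saturation requires V_DS ≥ V_GS − V_t = 1.32 V; 12.6 ≥ 1.32 ✓.

I_D ≈ 0.96 mA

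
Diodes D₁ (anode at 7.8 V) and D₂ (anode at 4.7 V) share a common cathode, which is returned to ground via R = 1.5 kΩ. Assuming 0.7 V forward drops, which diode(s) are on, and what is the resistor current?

Assume both conduct. Then node N would need to be at both 7.8−0.7 = 7.1 V and 4.7−0.7 = 4 V, which is impossible.
Assume only D₁ conducts: V_N = 7.8 − 0.7 = 7.1 V, so I_R = 7.1/1.5 = 4.73 mA.
Check D₂: its anode-to-cathode voltage is 4.7 − 7.1 = -2.4 V < 0.7 V, so it is off. The assumption is consistent.

Only D₁ conducts; I_R ≈ 4.7 mA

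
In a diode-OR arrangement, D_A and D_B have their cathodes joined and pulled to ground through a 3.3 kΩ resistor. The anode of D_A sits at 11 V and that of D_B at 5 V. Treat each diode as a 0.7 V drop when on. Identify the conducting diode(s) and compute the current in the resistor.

Only D_A conducts; I_R ≈ 3.1 mA

Assume both conduct. Then node N would need to be at both 11−0.7 = 10.3 V and 5−0.7 = 4.3 V, which is impossible.
Assume only D_A conducts: V_N = 11 − 0.7 = 10.3 V, so I_R = 10.3/3.3 = 3.12 mA.
Check D_B: its anode-to-cathode voltage is 5 − 10.3 = -5.3 V < 0.7 V, so it is off. The assumption is consistent.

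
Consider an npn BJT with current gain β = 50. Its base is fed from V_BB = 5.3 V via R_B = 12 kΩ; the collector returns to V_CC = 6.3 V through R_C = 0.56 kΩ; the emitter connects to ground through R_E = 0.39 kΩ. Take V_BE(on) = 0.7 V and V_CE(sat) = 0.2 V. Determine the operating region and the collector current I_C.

Assume active: I_B = (5.3 − 0.7)/(12 + 51×0.39) = 0.144 mA, I_C = β·I_B = 7.21 mA.
Then V_CE = 6.3 − 7.21×0.56 − 7.36×0.39 = -0.608 V < 0.2 V — the active assumption fails.
Re-solve with V_CE = 0.2 V. KCL at the emitter: V_E/R_E = (V_BB−0.7−V_E)/R_B + (V_CC−0.2−V_E)/R_C, giving V_E = 2.54 V.
I_C = (V_CC − 0.2 − V_E)/R_C = (6.1 − 2.54)/0.56 = 6.35 mA.
Check: I_B = (4.6 − 2.54)/12 = 0.171 mA, and β·I_B = 8.57 mA > I_C, confirming saturation.

saturation; I_C ≈ 6.4 mA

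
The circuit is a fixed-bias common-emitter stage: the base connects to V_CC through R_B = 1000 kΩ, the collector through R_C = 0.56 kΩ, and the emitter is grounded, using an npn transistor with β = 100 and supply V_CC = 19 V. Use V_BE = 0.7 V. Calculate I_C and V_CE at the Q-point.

Base loop: V_CC = I_B·R_B + V_BE, so I_B = (19 − 0.7)/1000 kΩ = 0.0183 mA.
In the active region I_C = β·I_B = 100 × 0.0183 = 1.83 mA.
Collector loop: V_CE = V_CC − I_C·R_C = 19 − 1.83×0.56 = 18 V.
Since V_CE = 18 V > V_CE(sat) ≈ 0.2 V, the transistor is in the active region as assumed.

I_C ≈ 1.8 mA, V_CE ≈ 18 V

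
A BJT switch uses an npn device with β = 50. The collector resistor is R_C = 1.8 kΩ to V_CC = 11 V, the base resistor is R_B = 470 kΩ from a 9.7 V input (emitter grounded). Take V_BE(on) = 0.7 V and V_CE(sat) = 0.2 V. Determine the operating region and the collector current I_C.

active; I_C ≈ 0.96 mA

Assume active. Base-emitter loop: I_B = (V_BB − V_BE)/R_B = (9.7 − 0.7)/470 = 0.0191 mA.
I_C = β·I_B = 50×0.0191 = 0.957 mA.
V_CE = V_CC − I_C·R_C = 11 − 0.957×1.8 = 9.28 V > V_CE(sat), so the active-region assumption holds.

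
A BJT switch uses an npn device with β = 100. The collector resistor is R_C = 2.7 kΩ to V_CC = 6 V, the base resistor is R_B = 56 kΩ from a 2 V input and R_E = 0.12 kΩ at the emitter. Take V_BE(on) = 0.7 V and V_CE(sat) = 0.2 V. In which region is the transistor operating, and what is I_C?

active; I_C ≈ 1.9 mA

Assume active. Base-emitter loop: I_B = (V_BB − V_BE)/(R_B + (β+1)R_E) = (2 − 0.7)/(56 + 101×0.12) = 0.0191 mA.
I_C = β·I_B = 100×0.0191 = 1.91 mA.
V_CE = V_CC − I_C·R_C − I_E·R_E = 6 − 1.91×2.7 − 1.93×0.12 = 0.616 V > V_CE(sat), so the active-region assumption holds.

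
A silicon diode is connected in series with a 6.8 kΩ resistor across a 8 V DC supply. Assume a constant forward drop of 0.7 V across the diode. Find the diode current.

I ≈ 1.1 mA

KVL around the loop: 8 = V_D + I·R = 0.7 + I × 6.8 kΩ.
So I = (8 − 0.7) / 6.8 kΩ = 7.3 / 6.8 = 1.07 mA.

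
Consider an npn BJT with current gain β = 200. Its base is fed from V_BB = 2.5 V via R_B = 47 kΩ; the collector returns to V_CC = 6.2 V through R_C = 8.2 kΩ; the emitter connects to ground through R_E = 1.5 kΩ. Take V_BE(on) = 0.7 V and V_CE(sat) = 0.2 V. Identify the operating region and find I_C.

saturation; I_C ≈ 0.62 mA

Assume active: I_B = (2.5 − 0.7)/(47 + 201×1.5) = 0.00516 mA, I_C = β·I_B = 1.03 mA.
Then V_CE = 6.2 − 1.03×8.2 − 1.04×1.5 = -3.83 V < 0.2 V — the active assumption fails.
Re-solve with V_CE = 0.2 V. KCL at the emitter: V_E/R_E = (V_BB−0.7−V_E)/R_B + (V_CC−0.2−V_E)/R_C, giving V_E = 0.951 V.
I_C = (V_CC − 0.2 − V_E)/R_C = (6 − 0.951)/8.2 = 0.616 mA.
Check: I_B = (1.8 − 0.951)/47 = 0.0181 mA, and β·I_B = 3.61 mA > I_C, confirming saturation.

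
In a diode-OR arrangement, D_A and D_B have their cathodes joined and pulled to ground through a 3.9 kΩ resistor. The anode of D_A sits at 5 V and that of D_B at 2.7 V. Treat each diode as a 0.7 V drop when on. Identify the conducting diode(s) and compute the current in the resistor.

Only D_A conducts; I_R ≈ 1.1 mA

Assume both conduct. Then node N would need to be at both 5−0.7 = 4.3 V and 2.7−0.7 = 2 V, which is impossible.
Assume only D_A conducts: V_N = 5 − 0.7 = 4.3 V, so I_R = 4.3/3.9 = 1.1 mA.
Check D_B: its anode-to-cathode voltage is 2.7 − 4.3 = -1.6 V < 0.7 V, so it is off. The assumption is consistent.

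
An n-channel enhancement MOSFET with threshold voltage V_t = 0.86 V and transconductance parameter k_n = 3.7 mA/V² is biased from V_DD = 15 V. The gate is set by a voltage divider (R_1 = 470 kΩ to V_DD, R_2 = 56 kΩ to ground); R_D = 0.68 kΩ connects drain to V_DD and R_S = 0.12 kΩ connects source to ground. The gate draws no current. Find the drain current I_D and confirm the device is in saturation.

I_D ≈ 0.77 mA

V_G = V_DD·R_2/(R_1+R_2) = 15×56/526 = 1.6 V.
Assume saturation: I_D = (k_n/2)(V_GS − V_t)² with V_GS = V_G − I_D·R_S = 1.6 − 0.12·I_D.
Substituting gives 0.0266·I_D² − 1.33·I_D + 1 = 0, with roots I_D = 0.769 or 49.1 mA.
The root I_D = 49.1 mA gives V_GS = -4.29 V ≤ V_t, so take I_D = 0.769 mA.
Then V_GS = 1.5 V and V_DS = V_DD − I_D(R_D+R_S) = 15 − 0.769×0.8 = 14.4 V.
Saturation requires V_DS ≥ V_GS − V_t = 0.645 V; 14.4 ≥ 0.645 ✓.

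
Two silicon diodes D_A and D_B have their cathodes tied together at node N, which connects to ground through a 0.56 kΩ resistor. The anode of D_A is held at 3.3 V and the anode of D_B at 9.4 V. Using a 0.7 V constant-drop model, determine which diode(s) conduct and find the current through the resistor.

Assume both conduct. Then node N would need to be at both 3.3−0.7 = 2.6 V and 9.4−0.7 = 8.7 V, which is impossible.
Assume only D_B conducts: V_N = 9.4 − 0.7 = 8.7 V, so I_R = 8.7/0.56 = 15.5 mA.
Check D_A: its anode-to-cathode voltage is 3.3 − 8.7 = -5.4 V < 0.7 V, so it is off. The assumption is consistent.

Only D_B conducts; I_R ≈ 16 mA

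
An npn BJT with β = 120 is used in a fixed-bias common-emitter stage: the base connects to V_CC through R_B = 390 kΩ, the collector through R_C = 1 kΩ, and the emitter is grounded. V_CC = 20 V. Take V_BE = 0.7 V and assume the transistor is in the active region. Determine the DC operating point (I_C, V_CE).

I_C ≈ 5.9 mA, V_CE ≈ 14 V

Base loop: V_CC = I_B·R_B + V_BE, so I_B = (20 − 0.7)/390 kΩ = 0.0495 mA.
In the active region I_C = β·I_B = 120 × 0.0495 = 5.94 mA.
Collector loop: V_CE = V_CC − I_C·R_C = 20 − 5.94×1 = 14.1 V.
Since V_CE = 14.1 V > V_CE(sat) ≈ 0.2 V, the transistor is in the active region as assumed.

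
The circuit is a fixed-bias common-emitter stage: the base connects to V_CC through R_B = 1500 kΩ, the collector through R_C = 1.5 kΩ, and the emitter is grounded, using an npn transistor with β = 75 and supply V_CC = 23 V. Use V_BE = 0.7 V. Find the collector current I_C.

I_C ≈ 1.1 mA

Base loop: V_CC = I_B·R_B + V_BE, so I_B = (23 − 0.7)/1500 kΩ = 0.0149 mA.
In the active region I_C = β·I_B = 75 × 0.0149 = 1.11 mA.
Collector loop: V_CE = V_CC − I_C·R_C = 23 − 1.11×1.5 = 21.3 V.
Since V_CE = 21.3 V > V_CE(sat) ≈ 0.2 V, the transistor is in the active region as assumed.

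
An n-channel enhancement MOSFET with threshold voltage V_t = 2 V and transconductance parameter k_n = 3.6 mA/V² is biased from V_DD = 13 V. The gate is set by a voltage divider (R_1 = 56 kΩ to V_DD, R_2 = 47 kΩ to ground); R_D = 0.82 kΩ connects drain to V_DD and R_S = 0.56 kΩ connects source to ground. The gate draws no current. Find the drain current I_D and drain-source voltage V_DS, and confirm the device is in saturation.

I_D ≈ 4.3 mA, V_DS ≈ 7.1 V

V_G = V_DD·R_2/(R_1+R_2) = 13×47/103 = 5.93 V.
Assume saturation: I_D = (k_n/2)(V_GS − V_t)² with V_GS = V_G − I_D·R_S = 5.93 − 0.56·I_D.
Substituting gives 0.564·I_D² − 8.93·I_D + 27.8 = 0, with roots I_D = 4.27 or 11.5 mA.
The root I_D = 11.5 mA gives V_GS = -0.532 V ≤ V_t, so take I_D = 4.27 mA.
Then V_GS = 3.54 V and V_DS = V_DD − I_D(R_D+R_S) = 13 − 4.27×1.38 = 7.11 V.
Saturation requires V_DS ≥ V_GS − V_t = 1.54 V; 7.11 ≥ 1.54 ✓.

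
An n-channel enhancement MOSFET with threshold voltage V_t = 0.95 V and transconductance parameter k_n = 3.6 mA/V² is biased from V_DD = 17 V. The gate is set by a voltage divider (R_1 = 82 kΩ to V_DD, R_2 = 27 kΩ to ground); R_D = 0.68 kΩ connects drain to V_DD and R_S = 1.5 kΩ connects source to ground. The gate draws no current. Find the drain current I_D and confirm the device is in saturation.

I_D ≈ 1.6 mA

V_G = V_DD·R_2/(R_1+R_2) = 17×27/109 = 4.21 V.
Assume saturation: I_D = (k_n/2)(V_GS − V_t)² with V_GS = V_G − I_D·R_S = 4.21 − 1.5·I_D.
Substituting gives 4.05·I_D² − 18.6·I_D + 19.1 = 0, with roots I_D = 1.55 or 3.04 mA.
The root I_D = 3.04 mA gives V_GS = -0.35 V ≤ V_t, so take I_D = 1.55 mA.
Then V_GS = 1.88 V and V_DS = V_DD − I_D(R_D+R_S) = 17 − 1.55×2.18 = 13.6 V.
Saturation requires V_DS ≥ V_GS − V_t = 0.929 V; 13.6 ≥ 0.929 ✓.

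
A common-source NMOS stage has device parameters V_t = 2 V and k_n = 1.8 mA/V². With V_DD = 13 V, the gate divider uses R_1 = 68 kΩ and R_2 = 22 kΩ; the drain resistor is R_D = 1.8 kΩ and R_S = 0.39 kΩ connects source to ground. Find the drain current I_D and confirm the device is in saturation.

V_G = V_DD·R_2/(R_1+R_2) = 13×22/90 = 3.18 V.
Assume saturation: I_D = (k_n/2)(V_GS − V_t)² with V_GS = V_G − I_D·R_S = 3.18 − 0.39·I_D.
Substituting gives 0.137·I_D² − 1.83·I_D + 1.25 = 0, with roots I_D = 0.723 or 12.6 mA.
The root I_D = 12.6 mA gives V_GS = -1.74 V ≤ V_t, so take I_D = 0.723 mA.
Then V_GS = 2.9 V and V_DS = V_DD − I_D(R_D+R_S) = 13 − 0.723×2.19 = 11.4 V.
Saturation requires V_DS ≥ V_GS − V_t = 0.896 V; 11.4 ≥ 0.896 ✓.

I_D ≈ 0.72 mA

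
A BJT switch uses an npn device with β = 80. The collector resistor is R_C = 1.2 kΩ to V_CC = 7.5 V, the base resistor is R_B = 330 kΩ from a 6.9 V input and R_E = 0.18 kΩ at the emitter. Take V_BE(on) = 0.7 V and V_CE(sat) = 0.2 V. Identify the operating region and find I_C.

active; I_C ≈ 1.4 mA

Assume active. Base-emitter loop: I_B = (V_BB − V_BE)/(R_B + (β+1)R_E) = (6.9 − 0.7)/(330 + 81×0.18) = 0.018 mA.
I_C = β·I_B = 80×0.018 = 1.44 mA.
V_CE = V_CC − I_C·R_C − I_E·R_E = 7.5 − 1.44×1.2 − 1.46×0.18 = 5.51 V > V_CE(sat), so the active-region assumption holds.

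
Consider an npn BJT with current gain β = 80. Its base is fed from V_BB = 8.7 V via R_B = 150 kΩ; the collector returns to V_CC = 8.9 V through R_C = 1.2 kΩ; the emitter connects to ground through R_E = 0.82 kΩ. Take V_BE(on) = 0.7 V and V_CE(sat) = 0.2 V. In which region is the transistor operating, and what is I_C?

active; I_C ≈ 3 mA

Assume active. Base-emitter loop: I_B = (V_BB − V_BE)/(R_B + (β+1)R_E) = (8.7 − 0.7)/(150 + 81×0.82) = 0.037 mA.
I_C = β·I_B = 80×0.037 = 2.96 mA.
V_CE = V_CC − I_C·R_C − I_E·R_E = 8.9 − 2.96×1.2 − 2.99×0.82 = 2.9 V > V_CE(sat), so the active-region assumption holds.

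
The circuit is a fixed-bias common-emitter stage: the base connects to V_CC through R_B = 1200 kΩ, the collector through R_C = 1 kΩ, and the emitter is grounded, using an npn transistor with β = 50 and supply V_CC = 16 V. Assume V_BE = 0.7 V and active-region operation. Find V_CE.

V_CE ≈ 15 V

Base loop: V_CC = I_B·R_B + V_BE, so I_B = (16 − 0.7)/1200 kΩ = 0.0128 mA.
In the active region I_C = β·I_B = 50 × 0.0128 = 0.638 mA.
Collector loop: V_CE = V_CC − I_C·R_C = 16 − 0.638×1 = 15.4 V.
Since V_CE = 15.4 V > V_CE(sat) ≈ 0.2 V, the transistor is in the active region as assumed.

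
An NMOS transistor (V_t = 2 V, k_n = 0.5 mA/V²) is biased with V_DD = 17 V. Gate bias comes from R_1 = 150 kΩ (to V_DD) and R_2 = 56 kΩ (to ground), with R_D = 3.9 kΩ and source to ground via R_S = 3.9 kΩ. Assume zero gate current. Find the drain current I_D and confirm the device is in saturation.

V_G = V_DD·R_2/(R_1+R_2) = 17×56/206 = 4.62 V.
Assume saturation: I_D = (k_n/2)(V_GS − V_t)² with V_GS = V_G − I_D·R_S = 4.62 − 3.9·I_D.
Substituting gives 3.8·I_D² − 6.11·I_D + 1.72 = 0, with roots I_D = 0.363 or 1.24 mA.
The root I_D = 1.24 mA gives V_GS = -0.231 V ≤ V_t, so take I_D = 0.363 mA.
Then V_GS = 3.21 V and V_DS = V_DD − I_D(R_D+R_S) = 17 − 0.363×7.8 = 14.2 V.
Saturation requires V_DS ≥ V_GS − V_t = 1.21 V; 14.2 ≥ 1.21 ✓.

I_D ≈ 0.36 mA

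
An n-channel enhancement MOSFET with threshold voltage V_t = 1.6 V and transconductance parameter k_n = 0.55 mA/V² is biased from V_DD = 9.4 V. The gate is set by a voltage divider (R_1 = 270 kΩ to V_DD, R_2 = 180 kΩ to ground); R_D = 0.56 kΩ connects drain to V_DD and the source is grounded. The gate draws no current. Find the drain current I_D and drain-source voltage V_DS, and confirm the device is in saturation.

V_G = V_DD·R_2/(R_1+R_2) = 9.4×180/450 = 3.76 V. With the source grounded, V_GS = V_G = 3.76 V.
Assume saturation: I_D = (k_n/2)(V_GS − V_t)² = (0.55/2)×(3.76 − 1.6)² = 0.275×2.16² = 1.28 mA.
V_DS = V_DD − I_D·R_D = 9.4 − 1.28×0.56 = 8.68 V.
Saturation requires V_DS ≥ V_GS − V_t = 2.16 V; 8.68 ≥ 2.16 ✓.

I_D ≈ 1.3 mA, V_DS ≈ 8.7 V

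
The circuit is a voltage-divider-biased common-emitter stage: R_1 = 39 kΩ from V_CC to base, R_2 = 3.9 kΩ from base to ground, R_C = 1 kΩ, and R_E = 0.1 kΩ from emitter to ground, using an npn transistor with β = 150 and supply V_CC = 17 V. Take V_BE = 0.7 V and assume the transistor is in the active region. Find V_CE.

V_CE ≈ 9.5 V

Thevenize the base divider: V_Th = V_CC·R_2/(R_1+R_2) = 17×3.9/42.9 = 1.55 V, R_Th = R_1‖R_2 = 3.55 kΩ.
Base-emitter loop: V_Th = I_B·R_Th + V_BE + (β+1)I_B·R_E, so I_B = (1.55 − 0.7) / (3.55 + 151×0.1) = 0.0453 mA.
I_C = β·I_B = 150×0.0453 = 6.8 mA, and I_E = (β+1)I_B = 6.85 mA.
V_CE = V_CC − I_C·R_C − I_E·R_E = 17 − 6.8×1 − 6.85×0.1 = 9.51 V.
V_CE = 9.51 V > 0.2 V confirms active-region operation.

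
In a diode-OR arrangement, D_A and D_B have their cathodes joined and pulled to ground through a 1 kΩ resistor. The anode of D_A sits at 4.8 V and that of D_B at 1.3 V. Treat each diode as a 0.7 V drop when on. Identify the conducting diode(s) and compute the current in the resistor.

Only D_A conducts; I_R ≈ 4.1 mA

Assume both conduct. Then node N would need to be at both 4.8−0.7 = 4.1 V and 1.3−0.7 = 0.6 V, which is impossible.
Assume only D_A conducts: V_N = 4.8 − 0.7 = 4.1 V, so I_R = 4.1/1 = 4.1 mA.
Check D_B: its anode-to-cathode voltage is 1.3 − 4.1 = -2.8 V < 0.7 V, so it is off. The assumption is consistent.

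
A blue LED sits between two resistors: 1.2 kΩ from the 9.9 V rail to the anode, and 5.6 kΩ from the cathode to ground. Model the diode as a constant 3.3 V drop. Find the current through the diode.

I ≈ 0.97 mA

The two resistors are in series with the diode, so KVL gives 9.9 = I·1.2 + 3.3 + I·5.6.
I = (9.9 − 3.3) / (1.2 + 5.6) kΩ = 6.6 / 6.8 = 0.971 mA.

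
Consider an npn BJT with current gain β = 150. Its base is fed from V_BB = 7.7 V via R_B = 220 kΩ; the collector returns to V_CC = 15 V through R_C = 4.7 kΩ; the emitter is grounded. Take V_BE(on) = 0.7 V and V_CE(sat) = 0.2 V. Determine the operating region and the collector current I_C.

Assume active: I_B = (7.7 − 0.7)/220 = 0.0318 mA, giving I_C = β·I_B = 4.77 mA.
But then V_CE = 15 − 4.77×4.7 = -7.43 V < V_CE(sat) = 0.2 V — impossible in the active region.
So the transistor is saturated. With V_CE = 0.2 V, I_C = (V_CC − 0.2)/R_C = 14.8/4.7 = 3.15 mA.
Check: β·I_B = 4.77 mA > I_C = 3.15 mA, confirming saturation.

saturation; I_C ≈ 3.1 mA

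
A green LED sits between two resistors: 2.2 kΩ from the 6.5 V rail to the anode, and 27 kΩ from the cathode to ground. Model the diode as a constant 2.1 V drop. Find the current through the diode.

The two resistors are in series with the diode, so KVL gives 6.5 = I·2.2 + 2.1 + I·27.
I = (6.5 − 2.1) / (2.2 + 27) kΩ = 4.4 / 29.2 = 0.151 mA.

I ≈ 0.15 mA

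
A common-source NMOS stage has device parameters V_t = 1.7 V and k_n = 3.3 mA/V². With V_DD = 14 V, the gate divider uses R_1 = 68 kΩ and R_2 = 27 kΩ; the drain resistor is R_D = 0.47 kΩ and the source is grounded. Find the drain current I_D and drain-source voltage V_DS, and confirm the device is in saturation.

V_G = V_DD·R_2/(R_1+R_2) = 14×27/95 = 3.98 V. With the source grounded, V_GS = V_G = 3.98 V.
Assume saturation: I_D = (k_n/2)(V_GS − V_t)² = (3.3/2)×(3.98 − 1.7)² = 1.65×2.28² = 8.57 mA.
V_DS = V_DD − I_D·R_D = 14 − 8.57×0.47 = 9.97 V.
Saturation requires V_DS ≥ V_GS − V_t = 2.28 V; 9.97 ≥ 2.28 ✓.

I_D ≈ 8.6 mA, V_DS ≈ 10 V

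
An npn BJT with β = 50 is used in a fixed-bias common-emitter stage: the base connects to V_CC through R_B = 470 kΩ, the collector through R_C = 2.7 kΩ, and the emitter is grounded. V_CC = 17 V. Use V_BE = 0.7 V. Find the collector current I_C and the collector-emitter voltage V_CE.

I_C ≈ 1.7 mA, V_CE ≈ 12 V

Base loop: V_CC = I_B·R_B + V_BE, so I_B = (17 − 0.7)/470 kΩ = 0.0347 mA.
In the active region I_C = β·I_B = 50 × 0.0347 = 1.73 mA.
Collector loop: V_CE = V_CC − I_C·R_C = 17 − 1.73×2.7 = 12.3 V.
Since V_CE = 12.3 V > V_CE(sat) ≈ 0.2 V, the transistor is in the active region as assumed.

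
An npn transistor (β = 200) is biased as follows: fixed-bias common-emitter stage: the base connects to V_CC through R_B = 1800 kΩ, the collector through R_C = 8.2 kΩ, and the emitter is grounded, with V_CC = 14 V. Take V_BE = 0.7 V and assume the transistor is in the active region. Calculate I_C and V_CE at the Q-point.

I_C ≈ 1.5 mA, V_CE ≈ 1.9 V

Base loop: V_CC = I_B·R_B + V_BE, so I_B = (14 − 0.7)/1800 kΩ = 0.00739 mA.
In the active region I_C = β·I_B = 200 × 0.00739 = 1.48 mA.
Collector loop: V_CE = V_CC − I_C·R_C = 14 − 1.48×8.2 = 1.88 V.
Since V_CE = 1.88 V > V_CE(sat) ≈ 0.2 V, the transistor is in the active region as assumed.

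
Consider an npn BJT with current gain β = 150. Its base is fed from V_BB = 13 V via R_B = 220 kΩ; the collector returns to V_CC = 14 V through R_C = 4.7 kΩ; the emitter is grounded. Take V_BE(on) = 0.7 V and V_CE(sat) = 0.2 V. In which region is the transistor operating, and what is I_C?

Assume active: I_B = (13 − 0.7)/220 = 0.0559 mA, giving I_C = β·I_B = 8.39 mA.
But then V_CE = 14 − 8.39×4.7 = -25.4 V < V_CE(sat) = 0.2 V — impossible in the active region.
So the transistor is saturated. With V_CE = 0.2 V, I_C = (V_CC − 0.2)/R_C = 13.8/4.7 = 2.94 mA.
Check: β·I_B = 8.39 mA > I_C = 2.94 mA, confirming saturation.

saturation; I_C ≈ 2.9 mA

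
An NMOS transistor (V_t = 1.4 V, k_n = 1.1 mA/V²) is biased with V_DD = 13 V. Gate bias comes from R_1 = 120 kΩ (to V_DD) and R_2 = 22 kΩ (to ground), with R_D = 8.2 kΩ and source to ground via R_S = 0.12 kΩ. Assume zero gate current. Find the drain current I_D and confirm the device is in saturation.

V_G = V_DD·R_2/(R_1+R_2) = 13×22/142 = 2.01 V.
Assume saturation: I_D = (k_n/2)(V_GS − V_t)² with V_GS = V_G − I_D·R_S = 2.01 − 0.12·I_D.
Substituting gives 0.00792·I_D² − 1.08·I_D + 0.207 = 0, with roots I_D = 0.192 or 136 mA.
The root I_D = 136 mA gives V_GS = -14.3 V ≤ V_t, so take I_D = 0.192 mA.
Then V_GS = 1.99 V and V_DS = V_DD − I_D(R_D+R_S) = 13 − 0.192×8.32 = 11.4 V.
Saturation requires V_DS ≥ V_GS − V_t = 0.591 V; 11.4 ≥ 0.591 ✓.

I_D ≈ 0.19 mA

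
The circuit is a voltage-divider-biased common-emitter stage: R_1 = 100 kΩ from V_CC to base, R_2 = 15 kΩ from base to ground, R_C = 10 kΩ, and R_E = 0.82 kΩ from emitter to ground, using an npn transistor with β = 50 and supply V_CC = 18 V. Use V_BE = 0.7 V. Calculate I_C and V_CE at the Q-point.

Thevenize the base divider: V_Th = V_CC·R_2/(R_1+R_2) = 18×15/115 = 2.35 V, R_Th = R_1‖R_2 = 13 kΩ.
Base-emitter loop: V_Th = I_B·R_Th + V_BE + (β+1)I_B·R_E, so I_B = (2.35 − 0.7) / (13 + 51×0.82) = 0.03 mA.
I_C = β·I_B = 50×0.03 = 1.5 mA, and I_E = (β+1)I_B = 1.53 mA.
V_CE = V_CC − I_C·R_C − I_E·R_E = 18 − 1.5×10 − 1.53×0.82 = 1.73 V.
V_CE = 1.73 V > 0.2 V confirms active-region operation.

I_C ≈ 1.5 mA, V_CE ≈ 1.7 V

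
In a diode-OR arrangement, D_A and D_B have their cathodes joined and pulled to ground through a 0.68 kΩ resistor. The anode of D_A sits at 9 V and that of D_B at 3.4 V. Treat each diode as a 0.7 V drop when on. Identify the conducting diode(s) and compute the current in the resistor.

Assume both conduct. Then node N would need to be at both 9−0.7 = 8.3 V and 3.4−0.7 = 2.7 V, which is impossible.
Assume only D_A conducts: V_N = 9 − 0.7 = 8.3 V, so I_R = 8.3/0.68 = 12.2 mA.
Check D_B: its anode-to-cathode voltage is 3.4 − 8.3 = -4.9 V < 0.7 V, so it is off. The assumption is consistent.

Only D_A conducts; I_R ≈ 12 mA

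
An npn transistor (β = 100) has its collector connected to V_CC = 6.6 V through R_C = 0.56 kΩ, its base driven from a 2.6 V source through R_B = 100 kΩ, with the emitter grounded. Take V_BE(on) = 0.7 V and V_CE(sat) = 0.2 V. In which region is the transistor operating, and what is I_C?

Assume active. Base-emitter loop: I_B = (V_BB − V_BE)/R_B = (2.6 − 0.7)/100 = 0.019 mA.
I_C = β·I_B = 100×0.019 = 1.9 mA.
V_CE = V_CC − I_C·R_C = 6.6 − 1.9×0.56 = 5.54 V > V_CE(sat), so the active-region assumption holds.

active; I_C ≈ 1.9 mA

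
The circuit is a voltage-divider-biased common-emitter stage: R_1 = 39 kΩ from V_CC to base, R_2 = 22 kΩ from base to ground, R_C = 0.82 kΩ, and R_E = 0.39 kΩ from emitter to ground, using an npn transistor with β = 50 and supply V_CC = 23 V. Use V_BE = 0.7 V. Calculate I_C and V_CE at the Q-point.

I_C ≈ 11 mA, V_CE ≈ 9.4 V

Thevenize the base divider: V_Th = V_CC·R_2/(R_1+R_2) = 23×22/61 = 8.3 V, R_Th = R_1‖R_2 = 14.1 kΩ.
Base-emitter loop: V_Th = I_B·R_Th + V_BE + (β+1)I_B·R_E, so I_B = (8.3 − 0.7) / (14.1 + 51×0.39) = 0.224 mA.
I_C = β·I_B = 50×0.224 = 11.2 mA, and I_E = (β+1)I_B = 11.4 mA.
V_CE = V_CC − I_C·R_C − I_E·R_E = 23 − 11.2×0.82 − 11.4×0.39 = 9.38 V.
V_CE = 9.38 V > 0.2 V confirms active-region operation.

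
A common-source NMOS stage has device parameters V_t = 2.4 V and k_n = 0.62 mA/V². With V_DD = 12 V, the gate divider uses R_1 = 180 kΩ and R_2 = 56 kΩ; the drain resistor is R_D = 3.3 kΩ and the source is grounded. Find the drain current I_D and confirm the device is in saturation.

I_D ≈ 0.062 mA

V_G = V_DD·R_2/(R_1+R_2) = 12×56/236 = 2.85 V. With the source grounded, V_GS = V_G = 2.85 V.
Assume saturation: I_D = (k_n/2)(V_GS − V_t)² = (0.62/2)×(2.85 − 2.4)² = 0.31×0.447² = 0.0621 mA.
V_DS = V_DD − I_D·R_D = 12 − 0.0621×3.3 = 11.8 V.
Saturation requires V_DS ≥ V_GS − V_t = 0.447 V; 11.8 ≥ 0.447 ✓.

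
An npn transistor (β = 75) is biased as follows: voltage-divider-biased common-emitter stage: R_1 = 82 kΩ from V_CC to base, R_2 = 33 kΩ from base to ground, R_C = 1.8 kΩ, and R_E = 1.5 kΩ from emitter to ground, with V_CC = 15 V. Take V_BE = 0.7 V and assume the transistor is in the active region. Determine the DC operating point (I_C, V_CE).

Thevenize the base divider: V_Th = V_CC·R_2/(R_1+R_2) = 15×33/115 = 4.3 V, R_Th = R_1‖R_2 = 23.5 kΩ.
Base-emitter loop: V_Th = I_B·R_Th + V_BE + (β+1)I_B·R_E, so I_B = (4.3 − 0.7) / (23.5 + 76×1.5) = 0.0262 mA.
I_C = β·I_B = 75×0.0262 = 1.97 mA, and I_E = (β+1)I_B = 1.99 mA.
V_CE = V_CC − I_C·R_C − I_E·R_E = 15 − 1.97×1.8 − 1.99×1.5 = 8.47 V.
V_CE = 8.47 V > 0.2 V confirms active-region operation.

I_C ≈ 2 mA, V_CE ≈ 8.5 V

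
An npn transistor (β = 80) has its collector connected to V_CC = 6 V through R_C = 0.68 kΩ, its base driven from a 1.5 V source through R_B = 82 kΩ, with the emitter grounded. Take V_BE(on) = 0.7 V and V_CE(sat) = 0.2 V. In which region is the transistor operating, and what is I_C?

active; I_C ≈ 0.78 mA

Assume active. Base-emitter loop: I_B = (V_BB − V_BE)/R_B = (1.5 − 0.7)/82 = 0.00976 mA.
I_C = β·I_B = 80×0.00976 = 0.78 mA.
V_CE = V_CC − I_C·R_C = 6 − 0.78×0.68 = 5.47 V > V_CE(sat), so the active-region assumption holds.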